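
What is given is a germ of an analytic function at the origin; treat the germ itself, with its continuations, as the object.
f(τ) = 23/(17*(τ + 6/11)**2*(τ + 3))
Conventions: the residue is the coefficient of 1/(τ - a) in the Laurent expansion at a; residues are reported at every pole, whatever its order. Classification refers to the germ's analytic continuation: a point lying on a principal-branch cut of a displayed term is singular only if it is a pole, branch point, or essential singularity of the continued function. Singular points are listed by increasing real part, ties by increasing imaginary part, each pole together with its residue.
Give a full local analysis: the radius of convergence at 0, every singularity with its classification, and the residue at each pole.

Denominator factor (τ + 6/11)^2: pole of order 2 at -6/11, modulus 6/11.
Denominator factor (τ + 3): pole of order 1 at -3, modulus 3.
The radius of convergence is the smallest modulus among the singular points: 6/11.
At the order-1 pole -3 set g(τ) = (τ - (-3))*f(τ) = 23/(17*(τ + 6/11)**2).
Simple pole: residue = g(a) at a = -3, which is 2783/12393.
At the order-2 pole -6/11 set g(τ) = (τ - (-6/11))^2*f(τ) = 23/(17*(τ + 3)).
Order-2 pole: residue = g'(a); g'(-6/11) = -2783/12393, so the residue is -2783/12393.
List the singular points by increasing real part (a conjugate pair: the negative imaginary part first).

Radius of convergence at 0: 6/11.
At -3: a pole of order 1; residue 2783/12393.
At -6/11: a pole of order 2; residue -2783/12393.


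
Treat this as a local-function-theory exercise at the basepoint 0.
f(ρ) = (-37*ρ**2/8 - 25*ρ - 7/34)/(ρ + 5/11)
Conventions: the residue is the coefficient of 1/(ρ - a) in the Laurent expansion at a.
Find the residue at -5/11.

At the order-1 pole -5/11 set g(ρ) = (ρ - (-5/11))*f(ρ) = -37*ρ**2/8 - 25*ρ - 7/34.
Simple pole: residue = g(a) at a = -5/11, which is 167887/16456.

The residue is 167887/16456.


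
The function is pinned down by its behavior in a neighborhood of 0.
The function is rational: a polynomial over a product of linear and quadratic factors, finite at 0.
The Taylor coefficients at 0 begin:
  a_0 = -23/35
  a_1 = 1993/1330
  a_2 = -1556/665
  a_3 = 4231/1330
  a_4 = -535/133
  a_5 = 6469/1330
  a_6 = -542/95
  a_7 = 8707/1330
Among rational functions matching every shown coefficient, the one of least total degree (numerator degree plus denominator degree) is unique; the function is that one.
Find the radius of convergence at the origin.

The radius of convergence is 1.

No rational of total degree below 3 reproduces all 8 coefficients; solving the [1/2] Pade equations on them gives f(d) = (7*d/38 - 23/35)/(d + 1)**2, whose expansion matches every shown term.
Denominator factor (d + 1)^2: pole of order 2 at -1, modulus 1.
The radius of convergence is the smallest modulus among the singular points: 1.


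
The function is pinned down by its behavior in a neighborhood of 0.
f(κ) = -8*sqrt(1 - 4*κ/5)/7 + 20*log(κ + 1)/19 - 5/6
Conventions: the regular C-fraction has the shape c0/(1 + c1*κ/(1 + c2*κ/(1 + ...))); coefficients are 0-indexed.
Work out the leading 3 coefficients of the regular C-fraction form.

The regular C-fraction coefficients are [-83/42, 6024/7885, -1883877/3958270].

Taylor coefficients (expand at 0): a_0 = -83/42, a_1 = 1004/665, a_2 = -1446/3325.
c0 = a_0 = -83/42. Peel one level at a time: if S = 1 + c*κ/S' with S'(0) = 1, then c is the κ-coefficient of S and S' = c*κ/(S - 1).
S_1 = c0/f = 1 + (6024/7885)*κ + (22606524/62173225)*κ^2 + ...; c1 = 6024/7885.
S_2 = c1*κ/(S_1 - 1) = 1 + (-1883877/3958270)*κ + ...; c2 = -1883877/3958270.


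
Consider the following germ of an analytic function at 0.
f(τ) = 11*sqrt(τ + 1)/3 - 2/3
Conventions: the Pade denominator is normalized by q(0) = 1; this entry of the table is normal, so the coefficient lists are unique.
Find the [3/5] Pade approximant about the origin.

Taylor coefficients needed (expand at 0): a_0 = 3, a_1 = 11/6, a_2 = -11/24, a_3 = 11/48, a_4 = -55/384, a_5 = 77/768, a_6 = -77/1024, a_7 = 121/2048, a_8 = -1573/32768.
Write the denominator as Q(τ) = 1 + q1*τ + q2*τ^2 + q3*τ^3 + q4*τ^4 + q5*τ^5. Requiring Q*f - P = O(τ^9) with deg P <= 3 kills the coefficients of τ^4..τ^8 in Q*f:
  τ^4: a_4 + q1*a_3 + q2*a_2 + q3*a_1 + q4*a_0 = 0, i.e. -55/384 + (11/48)*q1 + (-11/24)*q2 + (11/6)*q3 + (3)*q4 = 0.
  τ^5: a_5 + q1*a_4 + q2*a_3 + q3*a_2 + q4*a_1 + q5*a_0 = 0, i.e. 77/768 + (-55/384)*q1 + (11/48)*q2 + (-11/24)*q3 + (11/6)*q4 + (3)*q5 = 0.
  τ^6: a_6 + q1*a_5 + q2*a_4 + q3*a_3 + q4*a_2 + q5*a_1 = 0, i.e. -77/1024 + (77/768)*q1 + (-55/384)*q2 + (11/48)*q3 + (-11/24)*q4 + (11/6)*q5 = 0.
  τ^7: a_7 + q1*a_6 + q2*a_5 + q3*a_4 + q4*a_3 + q5*a_2 = 0, i.e. 121/2048 + (-77/1024)*q1 + (77/768)*q2 + (-55/384)*q3 + (11/48)*q4 + (-11/24)*q5 = 0.
  τ^8: a_8 + q1*a_7 + q2*a_6 + q3*a_5 + q4*a_4 + q5*a_3 = 0, i.e. -1573/32768 + (121/2048)*q1 + (-77/1024)*q2 + (77/768)*q3 + (-55/384)*q4 + (11/48)*q5 = 0.
Solving this linear system: q1 = 59057/37904, q2 = 6289/9476, q3 = 4085/75808, q4 = -1705/606464, q5 = 1067/4851712.
The numerator is Q*f truncated at degree 3: P0 = a_0 = 3; P1 = a_1 + q1*a_0 = 739985/113712; P2 = a_2 + q1*a_1 + q2*a_0 = 332733/75808; P3 = a_3 + q1*a_2 + q2*a_1 + q3*a_0 = 270923/303232.

The Pade approximant has numerator coefficients [3, 739985/113712, 332733/75808, 270923/303232]; denominator coefficients [1, 59057/37904, 6289/9476, 4085/75808, -1705/606464, 1067/4851712].


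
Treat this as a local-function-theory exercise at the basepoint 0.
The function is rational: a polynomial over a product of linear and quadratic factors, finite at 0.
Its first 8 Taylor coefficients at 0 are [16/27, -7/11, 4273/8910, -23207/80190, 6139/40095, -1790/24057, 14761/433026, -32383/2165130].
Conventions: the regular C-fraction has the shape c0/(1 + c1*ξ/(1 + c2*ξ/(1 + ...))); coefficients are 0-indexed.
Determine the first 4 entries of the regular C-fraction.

Taylor coefficients (read off): a_0 = 16/27, a_1 = -7/11, a_2 = 4273/8910, a_3 = -23207/80190.
c0 = a_0 = 16/27. Peel one level at a time: if S = 1 + c*ξ/S' with S'(0) = 1, then c is the ξ-coefficient of S and S' = c*ξ/(S - 1).
S_1 = c0/f = 1 + (189/176)*ξ + (159791/464640)*ξ^2 + ...; c1 = 189/176.
S_2 = c1*ξ/(S_1 - 1) = 1 + (-159791/498960)*ξ + (3638119/32148900)*ξ^2 + ...; c2 = -159791/498960.
S_3 = c2*ξ/(S_2 - 1) = 1 + (160077236/453007485)*ξ + ...; c3 = 160077236/453007485.

The regular C-fraction coefficients are [16/27, 189/176, -159791/498960, 160077236/453007485].


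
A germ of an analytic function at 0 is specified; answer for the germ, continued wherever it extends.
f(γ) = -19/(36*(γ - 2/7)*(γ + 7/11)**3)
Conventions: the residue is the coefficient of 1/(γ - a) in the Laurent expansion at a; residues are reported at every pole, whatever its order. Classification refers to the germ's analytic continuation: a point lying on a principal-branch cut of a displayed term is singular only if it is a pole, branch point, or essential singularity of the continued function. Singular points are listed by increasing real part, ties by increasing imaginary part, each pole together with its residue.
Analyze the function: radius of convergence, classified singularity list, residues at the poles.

Radius of convergence at 0: 2/7.
At -7/11: a pole of order 3; residue 8674127/12884796.
At 2/7: a pole of order 1; residue -8674127/12884796.

Denominator factor (γ + 7/11)^3: pole of order 3 at -7/11, modulus 7/11.
Denominator factor (γ - 2/7): pole of order 1 at 2/7, modulus 2/7.
The radius of convergence is the smallest modulus among the singular points: 2/7.
At the order-3 pole -7/11 set g(γ) = (γ - (-7/11))^3*f(γ) = -19/(36*(γ - 2/7)).
Order-3 pole: residue = g''(a)/2; g''(-7/11) = 8674127/6442398, so the residue is 8674127/12884796.
At the order-1 pole 2/7 set g(γ) = (γ - (2/7))*f(γ) = -19/(36*(γ + 7/11)**3).
Simple pole: residue = g(a) at a = 2/7, which is -8674127/12884796.
List the singular points by increasing real part (a conjugate pair: the negative imaginary part first).


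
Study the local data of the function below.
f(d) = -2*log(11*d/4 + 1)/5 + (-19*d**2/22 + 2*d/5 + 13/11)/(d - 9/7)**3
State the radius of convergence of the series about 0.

Denominator factor (d - 9/7)^3: pole of order 3 at 9/7, modulus 9/7.
Branch term (-2/5)*log(1 - d/(-4/11)): its argument vanishes at d = -4/11, a logarithmic branch point, modulus 4/11.
The radius of convergence is the smallest modulus among the singular points: 4/11.

The radius of convergence is 4/11.


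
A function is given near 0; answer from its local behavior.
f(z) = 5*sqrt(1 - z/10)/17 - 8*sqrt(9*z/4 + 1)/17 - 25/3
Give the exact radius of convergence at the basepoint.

The radius of convergence is 4/9.

Branch term (5/17)*sqrt(1 - z/(10)): its argument vanishes at z = 10, a square-root branch point, modulus 10.
Branch term (-8/17)*sqrt(1 - z/(-4/9)): its argument vanishes at z = -4/9, a square-root branch point, modulus 4/9.
The radius of convergence is the smallest modulus among the singular points: 4/9.


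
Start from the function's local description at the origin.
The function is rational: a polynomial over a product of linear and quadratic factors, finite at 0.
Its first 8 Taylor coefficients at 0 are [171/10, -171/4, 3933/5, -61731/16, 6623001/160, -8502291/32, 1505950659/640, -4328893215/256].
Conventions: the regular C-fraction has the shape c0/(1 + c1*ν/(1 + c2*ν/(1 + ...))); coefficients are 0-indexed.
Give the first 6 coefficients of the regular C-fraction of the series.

Taylor coefficients (read off): a_0 = 171/10, a_1 = -171/4, a_2 = 3933/5, a_3 = -61731/16, a_4 = 6623001/160, a_5 = -8502291/32.
c0 = a_0 = 171/10. Peel one level at a time: if S = 1 + c*ν/S' with S'(0) = 1, then c is the ν-coefficient of S and S' = c*ν/(S - 1).
S_1 = c0/f = 1 + (5/2)*ν + (-159/4)*ν^2 + ...; c1 = 5/2.
S_2 = c1*ν/(S_1 - 1) = 1 + (159/10)*ν + (24831/100)*ν^2 + ...; c2 = 159/10.
S_3 = c2*ν/(S_2 - 1) = 1 + (-8277/530)*ν + (225/2809)*ν^2 + ...; c3 = -8277/530.
S_4 = c3*ν/(S_3 - 1) = 1 + (750/146227)*ν + (11250/7612081)*ν^2 + ...; c4 = 750/146227.
S_5 = c4*ν/(S_4 - 1) = 1 + (-795/2759)*ν + ...; c5 = -795/2759.

The regular C-fraction coefficients are [171/10, 5/2, 159/10, -8277/530, 750/146227, -795/2759].


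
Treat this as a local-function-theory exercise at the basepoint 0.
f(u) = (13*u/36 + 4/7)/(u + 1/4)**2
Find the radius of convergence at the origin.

The radius of convergence is 1/4.

Denominator factor (u + 1/4)^2: pole of order 2 at -1/4, modulus 1/4.
The radius of convergence is the smallest modulus among the singular points: 1/4.


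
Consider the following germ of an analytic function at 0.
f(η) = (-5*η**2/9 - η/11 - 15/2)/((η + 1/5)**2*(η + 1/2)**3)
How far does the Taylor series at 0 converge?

The radius of convergence is 1/5.

Denominator factor (η + 1/2)^3: pole of order 3 at -1/2, modulus 1/2.
Denominator factor (η + 1/5)^2: pole of order 2 at -1/5, modulus 1/5.
The radius of convergence is the smallest modulus among the singular points: 1/5.


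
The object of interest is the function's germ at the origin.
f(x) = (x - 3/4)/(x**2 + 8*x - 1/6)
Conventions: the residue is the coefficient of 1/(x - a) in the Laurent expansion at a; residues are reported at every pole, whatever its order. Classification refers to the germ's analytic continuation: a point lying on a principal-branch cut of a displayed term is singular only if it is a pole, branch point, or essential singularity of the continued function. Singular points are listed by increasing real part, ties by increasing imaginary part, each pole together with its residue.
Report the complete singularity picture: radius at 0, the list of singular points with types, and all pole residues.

Denominator factor (x**2 + 8*x - 1/6): discriminant 194/3, real irrational roots -4 + (1/6)*sqrt(582) and -4 - (1/6)*sqrt(582); poles of order 1, moduli -4 + (1/6)*sqrt(582) and 4 + (1/6)*sqrt(582).
The radius of convergence is the smallest modulus among the singular points: -4 + (1/6)*sqrt(582).
The factor x**2 + 8*x - 1/6 splits as (x - a)(x - a') with a = -4 - (1/6)*sqrt(582), a' = -4 + (1/6)*sqrt(582). At the order-1 pole a set g(x) = (x - a)*f(x) = [x - 3/4] / (x - a').
Simple pole: residue = g(a) at a = -4 - (1/6)*sqrt(582), which is 1/2 + (19/776)*sqrt(582).
The factor x**2 + 8*x - 1/6 splits as (x - a)(x - a') with a = -4 + (1/6)*sqrt(582), a' = -4 - (1/6)*sqrt(582). At the order-1 pole a set g(x) = (x - a)*f(x) = [x - 3/4] / (x - a').
Simple pole: residue = g(a) at a = -4 + (1/6)*sqrt(582), which is 1/2 - (19/776)*sqrt(582).
List the singular points by increasing real part (a conjugate pair: the negative imaginary part first).

Radius of convergence at 0: -4 + (1/6)*sqrt(582).
At -4 - (1/6)*sqrt(582): a pole of order 1; residue 1/2 + (19/776)*sqrt(582).
At -4 + (1/6)*sqrt(582): a pole of order 1; residue 1/2 - (19/776)*sqrt(582).


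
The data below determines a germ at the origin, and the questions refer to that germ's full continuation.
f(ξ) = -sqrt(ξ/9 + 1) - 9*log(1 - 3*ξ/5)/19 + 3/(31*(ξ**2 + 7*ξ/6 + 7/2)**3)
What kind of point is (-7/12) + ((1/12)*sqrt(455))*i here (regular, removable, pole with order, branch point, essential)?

The denominator factor ξ**2 + 7*ξ/6 + 7/2 vanishes at (-7/12) + ((1/12)*sqrt(455))*i and appears to the power 3; the numerator there equals 3/31, nonzero, and no other factor vanishes.
The branch terms are analytic at this point.
Hence a pole whose order is the multiplicity, 3.

The point is a pole of order 3.


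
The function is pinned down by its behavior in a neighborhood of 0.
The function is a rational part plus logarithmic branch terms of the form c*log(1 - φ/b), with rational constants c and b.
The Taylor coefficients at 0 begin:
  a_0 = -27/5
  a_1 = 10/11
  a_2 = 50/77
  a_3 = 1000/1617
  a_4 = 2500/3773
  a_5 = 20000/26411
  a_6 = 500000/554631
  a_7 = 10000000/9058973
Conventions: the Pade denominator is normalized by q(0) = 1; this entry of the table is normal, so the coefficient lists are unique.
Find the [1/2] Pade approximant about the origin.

Taylor coefficients needed (read off): a_0 = -27/5, a_1 = 10/11, a_2 = 50/77, a_3 = 1000/1617.
Write the denominator as Q(φ) = 1 + q1*φ + q2*φ^2. Requiring Q*f - P = O(φ^4) with deg P <= 1 kills the coefficients of φ^2..φ^3 in Q*f:
  φ^2: a_2 + q1*a_1 + q2*a_0 = 0, i.e. 50/77 + (10/11)*q1 + (-27/5)*q2 = 0.
  φ^3: a_3 + q1*a_2 + q2*a_1 = 0, i.e. 1000/1617 + (50/77)*q1 + (10/11)*q2 = 0.
Solving this linear system: q1 = -2330/2569, q2 = -250/7707.
The numerator is Q*f truncated at degree 1: P0 = a_0 = -27/5; P1 = a_1 + q1*a_0 = 164092/28259.

The Pade approximant has numerator coefficients [-27/5, 164092/28259]; denominator coefficients [1, -2330/2569, -250/7707].


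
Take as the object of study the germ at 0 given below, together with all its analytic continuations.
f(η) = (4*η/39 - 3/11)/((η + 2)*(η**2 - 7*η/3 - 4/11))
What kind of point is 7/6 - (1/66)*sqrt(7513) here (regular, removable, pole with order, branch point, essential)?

The denominator factor η**2 - 7*η/3 - 4/11 vanishes at 7/6 - (1/66)*sqrt(7513) and appears to the power 1; the numerator there equals -197/1287 - (2/1287)*sqrt(7513), nonzero, and no other factor vanishes.
Hence a pole whose order is the multiplicity, 1.

The point is a pole of order 1.


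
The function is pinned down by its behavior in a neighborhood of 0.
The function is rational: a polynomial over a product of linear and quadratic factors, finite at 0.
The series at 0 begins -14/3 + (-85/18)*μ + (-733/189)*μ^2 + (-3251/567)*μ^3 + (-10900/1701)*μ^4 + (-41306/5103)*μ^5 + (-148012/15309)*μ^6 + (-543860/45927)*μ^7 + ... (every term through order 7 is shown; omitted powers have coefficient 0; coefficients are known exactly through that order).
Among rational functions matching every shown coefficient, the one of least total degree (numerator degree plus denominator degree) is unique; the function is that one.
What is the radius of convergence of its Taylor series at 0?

The radius of convergence is -1/2 + (1/2)*sqrt(7).

No rational of total degree below 4 reproduces all 8 coefficients; solving the [2/2] Pade equations on them gives f(μ) = (-25*μ**2/7 + 29*μ/12 + 7)/(μ**2 + μ - 3/2), whose expansion matches every shown term.
Denominator factor (μ**2 + μ - 3/2): discriminant 7, real irrational roots -1/2 + (1/2)*sqrt(7) and -1/2 - (1/2)*sqrt(7); poles of order 1, moduli -1/2 + (1/2)*sqrt(7) and 1/2 + (1/2)*sqrt(7).
The radius of convergence is the smallest modulus among the singular points: -1/2 + (1/2)*sqrt(7).


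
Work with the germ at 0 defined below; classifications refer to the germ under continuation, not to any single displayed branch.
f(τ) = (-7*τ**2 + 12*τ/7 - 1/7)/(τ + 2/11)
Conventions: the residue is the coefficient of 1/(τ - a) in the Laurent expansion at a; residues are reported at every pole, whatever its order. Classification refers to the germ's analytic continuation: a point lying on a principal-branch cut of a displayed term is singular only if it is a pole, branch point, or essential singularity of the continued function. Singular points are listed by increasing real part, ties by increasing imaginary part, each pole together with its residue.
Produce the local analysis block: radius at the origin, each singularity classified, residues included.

Denominator factor (τ + 2/11): pole of order 1 at -2/11, modulus 2/11.
The radius of convergence is the smallest modulus among the singular points: 2/11.
At the order-1 pole -2/11 set g(τ) = (τ - (-2/11))*f(τ) = -7*τ**2 + 12*τ/7 - 1/7.
Simple pole: residue = g(a) at a = -2/11, which is -83/121.

Radius of convergence at 0: 2/11.
At -2/11: a pole of order 1; residue -83/121.


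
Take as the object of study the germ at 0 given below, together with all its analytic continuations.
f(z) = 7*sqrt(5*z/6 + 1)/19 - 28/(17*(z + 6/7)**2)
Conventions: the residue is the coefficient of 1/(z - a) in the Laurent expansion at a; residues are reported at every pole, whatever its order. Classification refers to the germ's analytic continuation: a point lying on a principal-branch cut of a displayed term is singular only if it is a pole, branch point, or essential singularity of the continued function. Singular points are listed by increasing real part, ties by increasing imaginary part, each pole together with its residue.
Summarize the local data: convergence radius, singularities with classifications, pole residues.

Denominator factor (z + 6/7)^2: pole of order 2 at -6/7, modulus 6/7.
Branch term (7/19)*sqrt(1 - z/(-6/5)): its argument vanishes at z = -6/5, a square-root branch point, modulus 6/5.
The radius of convergence is the smallest modulus among the singular points: 6/7.
The branch term is analytic at -6/7 and contributes nothing to the residue; only the rational part matters.
At the order-2 pole -6/7 set g(z) = (z - (-6/7))^2*(rational part) = -28/17.
Order-2 pole: residue = g'(a); g'(-6/7) = 0, so the residue is 0.
List the singular points by increasing real part (a conjugate pair: the negative imaginary part first).

Radius of convergence at 0: 6/7.
At -6/5: an algebraic (square-root) branch point.
At -6/7: a pole of order 2; residue 0.


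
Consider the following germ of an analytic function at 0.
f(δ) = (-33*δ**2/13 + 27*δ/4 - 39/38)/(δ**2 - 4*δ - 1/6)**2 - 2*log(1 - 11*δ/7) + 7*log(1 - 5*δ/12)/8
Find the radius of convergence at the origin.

Denominator factor (δ**2 - 4*δ - 1/6)^2: discriminant 50/3, real irrational roots 2 + (5/6)*sqrt(6) and 2 - (5/6)*sqrt(6); poles of order 2, moduli 2 + (5/6)*sqrt(6) and -2 + (5/6)*sqrt(6).
Branch term (-2)*log(1 - δ/(7/11)): its argument vanishes at δ = 7/11, a logarithmic branch point, modulus 7/11.
Branch term (7/8)*log(1 - δ/(12/5)): its argument vanishes at δ = 12/5, a logarithmic branch point, modulus 12/5.
The radius of convergence is the smallest modulus among the singular points: -2 + (5/6)*sqrt(6).

The radius of convergence is -2 + (5/6)*sqrt(6).


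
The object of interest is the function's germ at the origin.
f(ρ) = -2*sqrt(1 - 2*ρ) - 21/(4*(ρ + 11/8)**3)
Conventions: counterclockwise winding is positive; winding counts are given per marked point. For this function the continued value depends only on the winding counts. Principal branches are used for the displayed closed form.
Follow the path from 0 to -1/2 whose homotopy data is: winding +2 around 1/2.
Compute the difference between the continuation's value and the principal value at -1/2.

Continued minus principal equals 0.

The rational part is single-valued and drops out of the difference; each branch term changes only by its own monodromy.
(-2)*sqrt(1 - ρ/(1/2)): winding +2 is even, the square root returns to the same sheet, contribution 0.
Summing the contributions at ρ = -1/2 gives 0.


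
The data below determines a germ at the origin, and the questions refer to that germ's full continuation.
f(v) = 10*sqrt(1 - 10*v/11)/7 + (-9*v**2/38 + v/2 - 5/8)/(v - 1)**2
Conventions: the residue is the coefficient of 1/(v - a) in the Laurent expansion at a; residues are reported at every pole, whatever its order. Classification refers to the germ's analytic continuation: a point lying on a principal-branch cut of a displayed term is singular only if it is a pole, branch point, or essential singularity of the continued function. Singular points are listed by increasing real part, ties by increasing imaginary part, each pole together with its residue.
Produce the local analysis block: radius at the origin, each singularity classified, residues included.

Radius of convergence at 0: 1.
At 1: a pole of order 2; residue 1/38.
At 11/10: an algebraic (square-root) branch point.

Denominator factor (v - 1)^2: pole of order 2 at 1, modulus 1.
Branch term (10/7)*sqrt(1 - v/(11/10)): its argument vanishes at v = 11/10, a square-root branch point, modulus 11/10.
The radius of convergence is the smallest modulus among the singular points: 1.
The branch term is analytic at 1 and contributes nothing to the residue; only the rational part matters.
At the order-2 pole 1 set g(v) = (v - (1))^2*(rational part) = -9*v**2/38 + v/2 - 5/8.
Order-2 pole: residue = g'(a); g'(1) = 1/38, so the residue is 1/38.
List the singular points by increasing real part (a conjugate pair: the negative imaginary part first).


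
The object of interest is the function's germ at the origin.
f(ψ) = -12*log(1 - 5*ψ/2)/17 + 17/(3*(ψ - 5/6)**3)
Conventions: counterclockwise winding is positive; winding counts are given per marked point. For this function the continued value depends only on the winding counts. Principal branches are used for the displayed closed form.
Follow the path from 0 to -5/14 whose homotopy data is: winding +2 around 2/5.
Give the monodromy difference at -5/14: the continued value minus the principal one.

The rational part is single-valued and drops out of the difference; each branch term changes only by its own monodromy.
(-12/17)*log(1 - ψ/(2/5)): each positive loop around 2/5 adds 2*pi*i to the log, so winding +2 contributes (-12/17)*(2)*2*pi*i = -(48/17)*pi*i.
Summing the contributions at ψ = -5/14 gives -(48/17)*pi*i.

Continued minus principal equals -(48/17)*pi*i.


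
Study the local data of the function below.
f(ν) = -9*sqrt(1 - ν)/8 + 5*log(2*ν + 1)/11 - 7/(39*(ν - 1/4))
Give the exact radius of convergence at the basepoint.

The radius of convergence is 1/4.

Denominator factor (ν - 1/4): pole of order 1 at 1/4, modulus 1/4.
Branch term (5/11)*log(1 - ν/(-1/2)): its argument vanishes at ν = -1/2, a logarithmic branch point, modulus 1/2.
Branch term (-9/8)*sqrt(1 - ν/(1)): its argument vanishes at ν = 1, a square-root branch point, modulus 1.
The radius of convergence is the smallest modulus among the singular points: 1/4.


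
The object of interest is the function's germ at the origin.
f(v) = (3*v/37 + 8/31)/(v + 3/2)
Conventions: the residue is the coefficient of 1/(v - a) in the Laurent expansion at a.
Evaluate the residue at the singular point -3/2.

The residue is 313/2294.

At the order-1 pole -3/2 set g(v) = (v - (-3/2))*f(v) = 3*v/37 + 8/31.
Simple pole: residue = g(a) at a = -3/2, which is 313/2294.


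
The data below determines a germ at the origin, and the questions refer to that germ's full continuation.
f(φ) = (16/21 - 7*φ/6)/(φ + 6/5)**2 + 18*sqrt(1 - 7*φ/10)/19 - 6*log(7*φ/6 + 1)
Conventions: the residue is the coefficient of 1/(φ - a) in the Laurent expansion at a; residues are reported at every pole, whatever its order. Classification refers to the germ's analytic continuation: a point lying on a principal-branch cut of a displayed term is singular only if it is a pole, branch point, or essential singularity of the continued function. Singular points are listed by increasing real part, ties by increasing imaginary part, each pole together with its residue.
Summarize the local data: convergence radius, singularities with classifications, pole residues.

Radius of convergence at 0: 6/7.
At -6/5: a pole of order 2; residue -7/6.
At -6/7: a logarithmic branch point.
At 10/7: an algebraic (square-root) branch point.

Denominator factor (φ + 6/5)^2: pole of order 2 at -6/5, modulus 6/5.
Branch term (18/19)*sqrt(1 - φ/(10/7)): its argument vanishes at φ = 10/7, a square-root branch point, modulus 10/7.
Branch term (-6)*log(1 - φ/(-6/7)): its argument vanishes at φ = -6/7, a logarithmic branch point, modulus 6/7.
The radius of convergence is the smallest modulus among the singular points: 6/7.
The branch terms are analytic at -6/5 and contribute nothing to the residue; only the rational part matters.
At the order-2 pole -6/5 set g(φ) = (φ - (-6/5))^2*(rational part) = 16/21 - 7*φ/6.
Order-2 pole: residue = g'(a); g'(-6/5) = -7/6, so the residue is -7/6.
List the singular points by increasing real part (a conjugate pair: the negative imaginary part first).


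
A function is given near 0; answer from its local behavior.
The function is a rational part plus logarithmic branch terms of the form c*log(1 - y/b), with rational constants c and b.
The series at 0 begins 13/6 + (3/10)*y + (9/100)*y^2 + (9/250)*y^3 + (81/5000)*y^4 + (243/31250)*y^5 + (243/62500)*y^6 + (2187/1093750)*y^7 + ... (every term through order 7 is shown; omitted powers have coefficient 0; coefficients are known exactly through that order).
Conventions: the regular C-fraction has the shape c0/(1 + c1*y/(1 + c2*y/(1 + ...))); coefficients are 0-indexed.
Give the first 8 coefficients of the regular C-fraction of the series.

Taylor coefficients (read off): a_0 = 13/6, a_1 = 3/10, a_2 = 9/100, a_3 = 9/250, a_4 = 81/5000, a_5 = 243/31250, a_6 = 243/62500, a_7 = 2187/1093750.
c0 = a_0 = 13/6. Peel one level at a time: if S = 1 + c*y/S' with S'(0) = 1, then c is the y-coefficient of S and S' = c*y/(S - 1).
S_1 = c0/f = 1 + (-9/65)*y + (-189/8450)*y^2 + ...; c1 = -9/65.
S_2 = c1*y/(S_1 - 1) = 1 + (-21/130)*y + (-3/100)*y^2 + ...; c2 = -21/130.
S_3 = c2*y/(S_2 - 1) = 1 + (-13/70)*y + (-26/1225)*y^2 + ...; c3 = -13/70.
S_4 = c3*y/(S_3 - 1) = 1 + (-4/35)*y + (-3/125)*y^2 + ...; c4 = -4/35.
S_5 = c4*y/(S_4 - 1) = 1 + (-21/100)*y + (-189/10000)*y^2 + ...; c5 = -21/100.
S_6 = c5*y/(S_5 - 1) = 1 + (-9/100)*y + (-81/3500)*y^2 + ...; c6 = -9/100.
S_7 = c6*y/(S_6 - 1) = 1 + (-9/35)*y + ...; c7 = -9/35.

The regular C-fraction coefficients are [13/6, -9/65, -21/130, -13/70, -4/35, -21/100, -9/100, -9/35].


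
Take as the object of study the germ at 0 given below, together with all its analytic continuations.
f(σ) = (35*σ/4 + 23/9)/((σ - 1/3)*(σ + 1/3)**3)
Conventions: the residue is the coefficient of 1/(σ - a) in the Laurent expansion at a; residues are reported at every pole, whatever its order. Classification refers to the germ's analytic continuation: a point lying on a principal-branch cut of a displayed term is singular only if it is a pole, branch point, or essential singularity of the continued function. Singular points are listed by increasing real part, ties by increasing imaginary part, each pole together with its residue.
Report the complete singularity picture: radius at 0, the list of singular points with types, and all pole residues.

Denominator factor (σ + 1/3)^3: pole of order 3 at -1/3, modulus 1/3.
Denominator factor (σ - 1/3): pole of order 1 at 1/3, modulus 1/3.
The radius of convergence is the smallest modulus among the singular points: 1/3.
At the order-3 pole -1/3 set g(σ) = (σ - (-1/3))^3*f(σ) = (35*σ/4 + 23/9)/(σ - 1/3).
Order-3 pole: residue = g''(a)/2; g''(-1/3) = -591/16, so the residue is -591/32.
At the order-1 pole 1/3 set g(σ) = (σ - (1/3))*f(σ) = (35*σ/4 + 23/9)/(σ + 1/3)**3.
Simple pole: residue = g(a) at a = 1/3, which is 591/32.
List the singular points by increasing real part (a conjugate pair: the negative imaginary part first).

Radius of convergence at 0: 1/3.
At -1/3: a pole of order 3; residue -591/32.
At 1/3: a pole of order 1; residue 591/32.


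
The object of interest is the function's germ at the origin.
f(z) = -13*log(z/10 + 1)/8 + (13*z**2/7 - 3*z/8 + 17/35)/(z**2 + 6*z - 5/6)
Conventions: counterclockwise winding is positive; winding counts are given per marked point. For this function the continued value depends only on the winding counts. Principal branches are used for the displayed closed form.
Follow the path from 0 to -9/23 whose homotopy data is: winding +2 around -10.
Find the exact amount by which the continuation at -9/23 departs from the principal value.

Continued minus principal equals -(13/2)*pi*i.

The rational part is single-valued and drops out of the difference; each branch term changes only by its own monodromy.
(-13/8)*log(1 - z/(-10)): each positive loop around -10 adds 2*pi*i to the log, so winding +2 contributes (-13/8)*(2)*2*pi*i = -(13/2)*pi*i.
Summing the contributions at z = -9/23 gives -(13/2)*pi*i.


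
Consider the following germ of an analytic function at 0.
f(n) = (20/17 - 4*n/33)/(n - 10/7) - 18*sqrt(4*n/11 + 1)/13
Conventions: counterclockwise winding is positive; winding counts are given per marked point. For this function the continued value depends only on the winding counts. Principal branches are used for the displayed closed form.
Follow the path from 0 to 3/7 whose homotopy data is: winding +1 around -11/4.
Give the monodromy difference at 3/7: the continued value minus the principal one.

The rational part is single-valued and drops out of the difference; each branch term changes only by its own monodromy.
(-18/13)*sqrt(1 - n/(-11/4)): winding +1 is odd, the square root flips sign, contributing -2*(-18/13)*sqrt(1 - (3/7)/(-11/4)) = -2*(-18/13)*sqrt(89/77) = (36/1001)*sqrt(6853).
Summing the contributions at n = 3/7 gives (36/1001)*sqrt(6853).

Continued minus principal equals (36/1001)*sqrt(6853).


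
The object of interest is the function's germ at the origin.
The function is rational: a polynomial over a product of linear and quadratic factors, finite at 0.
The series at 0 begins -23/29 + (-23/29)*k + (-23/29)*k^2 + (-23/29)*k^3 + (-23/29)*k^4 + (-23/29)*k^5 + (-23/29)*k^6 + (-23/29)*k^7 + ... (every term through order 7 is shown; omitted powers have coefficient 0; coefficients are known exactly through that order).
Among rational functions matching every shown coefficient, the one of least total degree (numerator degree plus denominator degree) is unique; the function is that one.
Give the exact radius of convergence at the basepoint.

The radius of convergence is 1.

No rational of total degree below 1 reproduces all 8 coefficients; solving the [0/1] Pade equations on them gives f(k) = 23/(29*(k - 1)), whose expansion matches every shown term.
Denominator factor (k - 1): pole of order 1 at 1, modulus 1.
The radius of convergence is the smallest modulus among the singular points: 1.


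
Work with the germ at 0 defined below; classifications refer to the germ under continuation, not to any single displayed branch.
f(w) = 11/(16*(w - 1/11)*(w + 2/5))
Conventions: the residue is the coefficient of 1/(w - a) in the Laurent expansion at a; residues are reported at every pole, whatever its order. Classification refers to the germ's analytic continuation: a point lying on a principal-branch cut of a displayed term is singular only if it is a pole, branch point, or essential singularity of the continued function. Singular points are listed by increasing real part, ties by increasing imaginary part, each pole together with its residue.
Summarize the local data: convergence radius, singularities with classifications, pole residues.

Radius of convergence at 0: 1/11.
At -2/5: a pole of order 1; residue -605/432.
At 1/11: a pole of order 1; residue 605/432.

Denominator factor (w + 2/5): pole of order 1 at -2/5, modulus 2/5.
Denominator factor (w - 1/11): pole of order 1 at 1/11, modulus 1/11.
The radius of convergence is the smallest modulus among the singular points: 1/11.
At the order-1 pole -2/5 set g(w) = (w - (-2/5))*f(w) = 11/(16*(w - 1/11)).
Simple pole: residue = g(a) at a = -2/5, which is -605/432.
At the order-1 pole 1/11 set g(w) = (w - (1/11))*f(w) = 11/(16*(w + 2/5)).
Simple pole: residue = g(a) at a = 1/11, which is 605/432.
List the singular points by increasing real part (a conjugate pair: the negative imaginary part first).


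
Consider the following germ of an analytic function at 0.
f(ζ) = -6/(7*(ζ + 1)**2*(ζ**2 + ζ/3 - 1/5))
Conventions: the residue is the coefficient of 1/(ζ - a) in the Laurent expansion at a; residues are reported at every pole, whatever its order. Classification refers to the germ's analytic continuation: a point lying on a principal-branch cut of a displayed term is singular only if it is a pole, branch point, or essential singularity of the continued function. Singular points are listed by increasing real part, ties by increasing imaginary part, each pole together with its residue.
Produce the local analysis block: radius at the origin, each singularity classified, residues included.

Radius of convergence at 0: -1/6 + (1/30)*sqrt(205).
At -1: a pole of order 2; residue -2250/343.
At -1/6 - (1/30)*sqrt(205): a pole of order 1; residue 1125/343 + (3735/14063)*sqrt(205).
At -1/6 + (1/30)*sqrt(205): a pole of order 1; residue 1125/343 - (3735/14063)*sqrt(205).

Denominator factor (ζ + 1)^2: pole of order 2 at -1, modulus 1.
Denominator factor (ζ**2 + ζ/3 - 1/5): discriminant 41/45, real irrational roots -1/6 + (1/30)*sqrt(205) and -1/6 - (1/30)*sqrt(205); poles of order 1, moduli -1/6 + (1/30)*sqrt(205) and 1/6 + (1/30)*sqrt(205).
The radius of convergence is the smallest modulus among the singular points: -1/6 + (1/30)*sqrt(205).
At the order-2 pole -1 set g(ζ) = (ζ - (-1))^2*f(ζ) = -6/(7*(ζ**2 + ζ/3 - 1/5)).
Order-2 pole: residue = g'(a); g'(-1) = -2250/343, so the residue is -2250/343.
The factor ζ**2 + ζ/3 - 1/5 splits as (ζ - a)(ζ - a') with a = -1/6 - (1/30)*sqrt(205), a' = -1/6 + (1/30)*sqrt(205). At the order-1 pole a set g(ζ) = (ζ - a)*f(ζ) = [-6/(7*(ζ + 1)**2)] / (ζ - a').
Simple pole: residue = g(a) at a = -1/6 - (1/30)*sqrt(205), which is 1125/343 + (3735/14063)*sqrt(205).
The factor ζ**2 + ζ/3 - 1/5 splits as (ζ - a)(ζ - a') with a = -1/6 + (1/30)*sqrt(205), a' = -1/6 - (1/30)*sqrt(205). At the order-1 pole a set g(ζ) = (ζ - a)*f(ζ) = [-6/(7*(ζ + 1)**2)] / (ζ - a').
Simple pole: residue = g(a) at a = -1/6 + (1/30)*sqrt(205), which is 1125/343 - (3735/14063)*sqrt(205).
List the singular points by increasing real part (a conjugate pair: the negative imaginary part first).


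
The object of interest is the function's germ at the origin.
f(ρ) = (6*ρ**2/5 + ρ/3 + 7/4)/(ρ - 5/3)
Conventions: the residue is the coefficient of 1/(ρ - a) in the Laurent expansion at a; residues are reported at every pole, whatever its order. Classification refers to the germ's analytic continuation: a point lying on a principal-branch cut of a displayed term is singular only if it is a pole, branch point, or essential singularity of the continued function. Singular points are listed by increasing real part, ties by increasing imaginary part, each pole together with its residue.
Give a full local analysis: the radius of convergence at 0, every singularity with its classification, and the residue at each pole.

Radius of convergence at 0: 5/3.
At 5/3: a pole of order 1; residue 203/36.

Denominator factor (ρ - 5/3): pole of order 1 at 5/3, modulus 5/3.
The radius of convergence is the smallest modulus among the singular points: 5/3.
At the order-1 pole 5/3 set g(ρ) = (ρ - (5/3))*f(ρ) = 6*ρ**2/5 + ρ/3 + 7/4.
Simple pole: residue = g(a) at a = 5/3, which is 203/36.


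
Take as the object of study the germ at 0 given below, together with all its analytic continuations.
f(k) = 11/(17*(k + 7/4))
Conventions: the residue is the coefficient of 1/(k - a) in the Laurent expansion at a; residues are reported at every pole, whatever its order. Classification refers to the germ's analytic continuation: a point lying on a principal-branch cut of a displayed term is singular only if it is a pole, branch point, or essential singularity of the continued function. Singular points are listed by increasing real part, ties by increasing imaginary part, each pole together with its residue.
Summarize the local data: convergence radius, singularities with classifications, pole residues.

Radius of convergence at 0: 7/4.
At -7/4: a pole of order 1; residue 11/17.

Denominator factor (k + 7/4): pole of order 1 at -7/4, modulus 7/4.
The radius of convergence is the smallest modulus among the singular points: 7/4.
At the order-1 pole -7/4 set g(k) = (k - (-7/4))*f(k) = 11/17.
Simple pole: residue = g(a) at a = -7/4, which is 11/17.


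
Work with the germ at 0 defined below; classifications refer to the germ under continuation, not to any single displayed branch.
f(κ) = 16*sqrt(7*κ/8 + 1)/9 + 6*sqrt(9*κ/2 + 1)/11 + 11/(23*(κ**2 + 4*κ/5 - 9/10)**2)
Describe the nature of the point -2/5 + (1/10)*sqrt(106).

The point is a pole of order 2.

The denominator factor κ**2 + 4*κ/5 - 9/10 vanishes at -2/5 + (1/10)*sqrt(106) and appears to the power 2; the numerator there equals 11/23, nonzero, and no other factor vanishes.
The branch terms are analytic at this point.
Hence a pole whose order is the multiplicity, 2.


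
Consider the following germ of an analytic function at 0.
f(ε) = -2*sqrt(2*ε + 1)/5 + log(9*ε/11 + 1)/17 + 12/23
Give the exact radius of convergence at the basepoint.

The radius of convergence is 1/2.

Branch term (-2/5)*sqrt(1 - ε/(-1/2)): its argument vanishes at ε = -1/2, a square-root branch point, modulus 1/2.
Branch term (1/17)*log(1 - ε/(-11/9)): its argument vanishes at ε = -11/9, a logarithmic branch point, modulus 11/9.
The radius of convergence is the smallest modulus among the singular points: 1/2.


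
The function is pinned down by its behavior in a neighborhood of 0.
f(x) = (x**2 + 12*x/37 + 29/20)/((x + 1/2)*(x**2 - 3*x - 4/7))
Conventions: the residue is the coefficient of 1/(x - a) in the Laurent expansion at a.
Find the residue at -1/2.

At the order-1 pole -1/2 set g(x) = (x - (-1/2))*f(x) = (x**2 + 12*x/37 + 29/20)/(x**2 - 3*x - 4/7).
Simple pole: residue = g(a) at a = -1/2, which is 7966/6105.

The residue is 7966/6105.


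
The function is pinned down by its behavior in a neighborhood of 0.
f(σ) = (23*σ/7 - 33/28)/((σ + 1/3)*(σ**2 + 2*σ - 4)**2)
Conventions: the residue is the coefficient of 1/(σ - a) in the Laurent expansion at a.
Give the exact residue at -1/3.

At the order-1 pole -1/3 set g(σ) = (σ - (-1/3))*f(σ) = (23*σ/7 - 33/28)/(σ**2 + 2*σ - 4)**2.
Simple pole: residue = g(a) at a = -1/3, which is -5157/47068.

The residue is -5157/47068.


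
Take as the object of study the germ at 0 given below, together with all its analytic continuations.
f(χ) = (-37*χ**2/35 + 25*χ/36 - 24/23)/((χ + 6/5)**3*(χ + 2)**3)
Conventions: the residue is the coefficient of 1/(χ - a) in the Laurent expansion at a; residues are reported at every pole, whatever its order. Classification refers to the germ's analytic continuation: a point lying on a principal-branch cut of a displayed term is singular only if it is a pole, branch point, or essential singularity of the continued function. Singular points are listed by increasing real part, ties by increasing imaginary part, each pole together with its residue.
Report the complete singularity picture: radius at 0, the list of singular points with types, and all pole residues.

Radius of convergence at 0: 6/5.
At -2: a pole of order 3; residue 10877675/123648.
At -6/5: a pole of order 3; residue -10877675/123648.

Denominator factor (χ + 6/5)^3: pole of order 3 at -6/5, modulus 6/5.
Denominator factor (χ + 2)^3: pole of order 3 at -2, modulus 2.
The radius of convergence is the smallest modulus among the singular points: 6/5.
At the order-3 pole -2 set g(χ) = (χ - (-2))^3*f(χ) = (-37*χ**2/35 + 25*χ/36 - 24/23)/(χ + 6/5)**3.
Order-3 pole: residue = g''(a)/2; g''(-2) = 10877675/61824, so the residue is 10877675/123648.
At the order-3 pole -6/5 set g(χ) = (χ - (-6/5))^3*f(χ) = (-37*χ**2/35 + 25*χ/36 - 24/23)/(χ + 2)**3.
Order-3 pole: residue = g''(a)/2; g''(-6/5) = -10877675/61824, so the residue is -10877675/123648.
List the singular points by increasing real part (a conjugate pair: the negative imaginary part first).
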